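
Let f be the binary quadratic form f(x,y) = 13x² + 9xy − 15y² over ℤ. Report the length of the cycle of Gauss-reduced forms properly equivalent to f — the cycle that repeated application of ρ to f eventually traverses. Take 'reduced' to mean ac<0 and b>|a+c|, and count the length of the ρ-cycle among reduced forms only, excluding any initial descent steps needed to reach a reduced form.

D = 861, ⌊√D⌋ = 29
river: ρ → (-15,21,7)
river: ρ → (7,21,-15)
river: ρ → (-15,9,13)
river: ρ → (13,17,-11)
river: ρ → (-11,27,3)
river: ρ → (3,27,-11)
river: ρ → (-11,17,13)
river: ρ → (13,9,-15)
ρ-cycle length = 8 (tail of 0 descent steps not counted)

8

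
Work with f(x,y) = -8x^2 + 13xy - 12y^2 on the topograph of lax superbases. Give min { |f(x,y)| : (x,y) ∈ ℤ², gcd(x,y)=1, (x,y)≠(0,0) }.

translate: b→3 (≡-13 mod 16), so (8,-13,12)→(8,3,7)
flip: (8,3,7)→(7,-3,8)
reduced (well bottom): (7,-3,8) with a≤c, −a<b≤a
well minimum |f| = |-7| = 7 (negative-definite)

7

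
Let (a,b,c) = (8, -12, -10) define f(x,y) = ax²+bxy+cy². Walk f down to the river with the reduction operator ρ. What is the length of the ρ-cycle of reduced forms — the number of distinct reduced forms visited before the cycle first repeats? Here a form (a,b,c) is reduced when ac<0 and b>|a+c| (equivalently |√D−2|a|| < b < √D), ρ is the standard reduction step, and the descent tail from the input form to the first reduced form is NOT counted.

D = 464, ⌊√D⌋ = 21
descent: ρ → (-10,12,8)  [lands on river]
river: ρ → (8,20,-2)
river: ρ → (-2,20,8)
river: ρ → (8,12,-10)
river: ρ → (-10,8,10)
river: ρ → (10,12,-8)
river: ρ → (-8,20,2)
river: ρ → (2,20,-8)
river: ρ → (-8,12,10)
river: ρ → (10,8,-10)
ρ-cycle length = 10 (tail of 1 descent step not counted)

10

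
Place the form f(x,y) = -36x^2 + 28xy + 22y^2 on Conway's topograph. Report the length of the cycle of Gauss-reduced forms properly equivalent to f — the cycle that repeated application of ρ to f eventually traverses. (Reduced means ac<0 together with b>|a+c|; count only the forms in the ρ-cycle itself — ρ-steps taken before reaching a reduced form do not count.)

D = 3952, ⌊√D⌋ = 62
river: ρ → (22,60,-4)
river: ρ → (-4,60,22)
river: ρ → (22,28,-36)
river: ρ → (-36,44,14)
river: ρ → (14,40,-42)
river: ρ → (-42,44,12)
river: ρ → (12,52,-26)
river: ρ → (-26,52,12)
river: ρ → (12,44,-42)
river: ρ → (-42,40,14)
river: ρ → (14,44,-36)
river: ρ → (-36,28,22)
ρ-cycle length = 12 (tail of 0 descent steps not counted)

12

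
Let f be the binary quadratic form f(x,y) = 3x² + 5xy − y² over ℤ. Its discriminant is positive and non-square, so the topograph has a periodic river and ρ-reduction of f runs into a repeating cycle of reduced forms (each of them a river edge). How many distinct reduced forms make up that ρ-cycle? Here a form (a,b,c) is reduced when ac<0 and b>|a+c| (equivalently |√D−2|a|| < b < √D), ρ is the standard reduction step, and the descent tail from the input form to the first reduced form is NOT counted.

D = 37, ⌊√D⌋ = 6
river: ρ → (-1,5,3)
river: ρ → (3,1,-3)
river: ρ → (-3,5,1)
river: ρ → (1,5,-3)
river: ρ → (-3,1,3)
river: ρ → (3,5,-1)
ρ-cycle length = 6 (tail of 0 descent steps not counted)

6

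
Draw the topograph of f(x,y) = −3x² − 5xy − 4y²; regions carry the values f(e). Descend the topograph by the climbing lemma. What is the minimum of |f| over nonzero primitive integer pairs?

translate: b→-1 (≡5 mod 6), so (3,5,4)→(3,-1,2)
flip: (3,-1,2)→(2,1,3)
reduced (well bottom): (2,1,3) with a≤c, −a<b≤a
well minimum |f| = |-2| = 2 (negative-definite)

2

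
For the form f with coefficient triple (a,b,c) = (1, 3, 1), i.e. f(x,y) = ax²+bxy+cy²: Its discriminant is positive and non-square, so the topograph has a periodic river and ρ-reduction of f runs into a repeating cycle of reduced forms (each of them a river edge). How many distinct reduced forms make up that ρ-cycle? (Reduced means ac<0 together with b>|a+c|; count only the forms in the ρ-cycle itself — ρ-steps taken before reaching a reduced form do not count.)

D = 5, ⌊√D⌋ = 2
descent: ρ → (1,1,-1)  [lands on river]
river: ρ → (-1,1,1)
ρ-cycle length = 2 (tail of 1 descent step not counted)

2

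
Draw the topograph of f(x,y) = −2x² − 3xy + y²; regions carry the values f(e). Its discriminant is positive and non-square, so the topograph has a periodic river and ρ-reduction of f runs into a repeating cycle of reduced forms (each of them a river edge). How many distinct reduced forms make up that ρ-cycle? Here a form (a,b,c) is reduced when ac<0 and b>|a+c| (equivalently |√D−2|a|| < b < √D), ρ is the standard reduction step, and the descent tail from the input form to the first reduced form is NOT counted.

D = 17, ⌊√D⌋ = 4
descent: ρ → (1,3,-2)  [lands on river]
river: ρ → (-2,1,2)
river: ρ → (2,3,-1)
river: ρ → (-1,3,2)
river: ρ → (2,1,-2)
river: ρ → (-2,3,1)
ρ-cycle length = 6 (tail of 1 descent step not counted)

6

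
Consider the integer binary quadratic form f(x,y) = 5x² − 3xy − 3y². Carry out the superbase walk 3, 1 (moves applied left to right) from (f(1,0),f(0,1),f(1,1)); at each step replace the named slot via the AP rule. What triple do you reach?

start (5,-3,-1) = (f(1,0),f(0,1),f(1,1))
replace slot 3: 2·(5+(-3)) − (-1) = 5 → (5,-3,5)
replace slot 1: 2·((-3)+5) − 5 = -1 → (-1,-3,5)

-1,-3,5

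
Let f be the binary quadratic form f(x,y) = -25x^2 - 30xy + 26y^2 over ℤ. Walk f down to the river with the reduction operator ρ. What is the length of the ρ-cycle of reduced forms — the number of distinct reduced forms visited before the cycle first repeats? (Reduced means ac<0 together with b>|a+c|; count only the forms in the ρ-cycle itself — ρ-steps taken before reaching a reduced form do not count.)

D = 3500, ⌊√D⌋ = 59
descent: ρ → (26,30,-25)  [lands on river]
river: ρ → (-25,20,31)
river: ρ → (31,42,-14)
river: ρ → (-14,42,31)
river: ρ → (31,20,-25)
river: ρ → (-25,30,26)
river: ρ → (26,22,-29)
river: ρ → (-29,36,19)
river: ρ → (19,40,-25)
river: ρ → (-25,10,34)
river: ρ → (34,58,-1)
river: ρ → (-1,58,34)
river: ρ → (34,10,-25)
river: ρ → (-25,40,19)
river: ρ → (19,36,-29)
river: ρ → (-29,22,26)
ρ-cycle length = 16 (tail of 1 descent step not counted)

16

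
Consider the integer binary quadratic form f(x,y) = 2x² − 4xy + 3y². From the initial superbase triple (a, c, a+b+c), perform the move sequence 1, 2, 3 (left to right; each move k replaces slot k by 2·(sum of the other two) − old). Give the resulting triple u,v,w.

start (2,3,1) = (f(1,0),f(0,1),f(1,1))
replace slot 1: 2·(3+1) − 2 = 6 → (6,3,1)
replace slot 2: 2·(6+1) − 3 = 11 → (6,11,1)
replace slot 3: 2·(6+11) − 1 = 33 → (6,11,33)

6,11,33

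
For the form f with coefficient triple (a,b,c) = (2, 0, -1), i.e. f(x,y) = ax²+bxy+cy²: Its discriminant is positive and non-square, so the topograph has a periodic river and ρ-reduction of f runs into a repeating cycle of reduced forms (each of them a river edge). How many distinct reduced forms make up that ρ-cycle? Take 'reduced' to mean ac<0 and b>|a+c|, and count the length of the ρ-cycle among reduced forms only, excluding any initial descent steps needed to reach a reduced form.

D = 8, ⌊√D⌋ = 2
descent: ρ → (-1,2,1)  [lands on river]
river: ρ → (1,2,-1)
ρ-cycle length = 2 (tail of 1 descent step not counted)

2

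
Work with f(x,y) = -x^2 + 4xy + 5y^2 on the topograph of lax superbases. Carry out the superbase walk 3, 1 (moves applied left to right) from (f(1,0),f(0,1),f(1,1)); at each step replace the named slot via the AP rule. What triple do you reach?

start (-1,5,8) = (f(1,0),f(0,1),f(1,1))
replace slot 3: 2·((-1)+5) − 8 = 0 → (-1,5,0)
replace slot 1: 2·(5+0) − (-1) = 11 → (11,5,0)

11,5,0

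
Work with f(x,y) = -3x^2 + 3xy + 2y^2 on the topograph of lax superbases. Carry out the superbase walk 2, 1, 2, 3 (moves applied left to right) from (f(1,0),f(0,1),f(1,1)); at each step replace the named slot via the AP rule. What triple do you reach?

start (-3,2,2) = (f(1,0),f(0,1),f(1,1))
replace slot 2: 2·((-3)+2) − 2 = -4 → (-3,-4,2)
replace slot 1: 2·((-4)+2) − (-3) = -1 → (-1,-4,2)
replace slot 2: 2·((-1)+2) − (-4) = 6 → (-1,6,2)
replace slot 3: 2·((-1)+6) − 2 = 8 → (-1,6,8)

-1,6,8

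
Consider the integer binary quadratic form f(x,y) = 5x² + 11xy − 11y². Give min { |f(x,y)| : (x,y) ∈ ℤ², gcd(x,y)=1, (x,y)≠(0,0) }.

river: ρ → (-11,11,5)
river: ρ → (5,9,-13)
river: ρ → (-13,17,1)
river: ρ → (1,17,-13)
river: ρ → (-13,9,5)
river: ρ → (5,11,-11)
closes: descent 0, river 6
min |a| on river = 1

1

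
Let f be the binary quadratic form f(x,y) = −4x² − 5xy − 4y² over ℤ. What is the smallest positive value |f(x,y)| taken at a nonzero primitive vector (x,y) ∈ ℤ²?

translate: b→-3 (≡5 mod 8), so (4,5,4)→(4,-3,3)
flip: (4,-3,3)→(3,3,4)
reduced (well bottom): (3,3,4) with a≤c, −a<b≤a
well minimum |f| = |-3| = 3 (negative-definite)

3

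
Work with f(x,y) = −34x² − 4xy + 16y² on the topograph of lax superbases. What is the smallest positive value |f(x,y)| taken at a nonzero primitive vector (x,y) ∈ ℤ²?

descent: ρ → (16,36,-14)  [lands on river]
river: ρ → (-14,20,32)
river: ρ → (32,44,-2)
river: ρ → (-2,44,32)
river: ρ → (32,20,-14)
river: ρ → (-14,36,16)
river: ρ → (16,28,-22)
river: ρ → (-22,16,22)
river: ρ → (22,28,-16)
river: ρ → (-16,36,14)
river: ρ → (14,20,-32)
river: ρ → (-32,44,2)
river: ρ → (2,44,-32)
river: ρ → (-32,20,14)
river: ρ → (14,36,-16)
river: ρ → (-16,28,22)
river: ρ → (22,16,-22)
river: ρ → (-22,28,16)
closes: descent 1, river 18
min |a| on river = 2

2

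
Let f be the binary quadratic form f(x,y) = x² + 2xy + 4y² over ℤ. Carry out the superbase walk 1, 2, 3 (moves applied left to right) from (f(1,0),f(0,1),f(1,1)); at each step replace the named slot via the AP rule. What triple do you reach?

start (1,4,7) = (f(1,0),f(0,1),f(1,1))
replace slot 1: 2·(4+7) − 1 = 21 → (21,4,7)
replace slot 2: 2·(21+7) − 4 = 52 → (21,52,7)
replace slot 3: 2·(21+52) − 7 = 139 → (21,52,139)

21,52,139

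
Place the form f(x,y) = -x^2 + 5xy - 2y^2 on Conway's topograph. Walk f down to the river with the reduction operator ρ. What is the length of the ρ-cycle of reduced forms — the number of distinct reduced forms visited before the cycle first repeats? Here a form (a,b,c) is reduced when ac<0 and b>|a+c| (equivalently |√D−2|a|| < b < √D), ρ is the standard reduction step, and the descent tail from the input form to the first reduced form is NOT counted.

D = 17, ⌊√D⌋ = 4
descent: ρ → (-2,3,1)  [lands on river]
river: ρ → (1,3,-2)
river: ρ → (-2,1,2)
river: ρ → (2,3,-1)
river: ρ → (-1,3,2)
river: ρ → (2,1,-2)
ρ-cycle length = 6 (tail of 1 descent step not counted)

6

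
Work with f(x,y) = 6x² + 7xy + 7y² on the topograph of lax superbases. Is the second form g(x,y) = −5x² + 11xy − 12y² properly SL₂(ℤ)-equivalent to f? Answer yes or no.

D₁ = -119, D₂ = -119
f: translate: b→-5 (≡7 mod 12), so (6,7,7)→(6,-5,6)
f: flip: (6,-5,6)→(6,5,6)
f: reduced (well bottom): (6,5,6) with a≤c, −a<b≤a
g is negative-definite; reduce −g:
−g: translate: b→-1 (≡-11 mod 10), so (5,-11,12)→(5,-1,6)
−g: reduced (well bottom): (5,-1,6) with a≤c, −a<b≤a
flip sign back: reduced form of g is (-5,1,-6)
reduced forms (6, 5, 6) vs (-5, 1, -6) ⇒ inequivalent

no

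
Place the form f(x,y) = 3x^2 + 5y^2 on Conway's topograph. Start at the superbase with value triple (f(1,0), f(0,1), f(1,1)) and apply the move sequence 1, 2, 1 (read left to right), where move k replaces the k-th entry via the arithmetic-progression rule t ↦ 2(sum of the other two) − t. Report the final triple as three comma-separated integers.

start (3,5,8) = (f(1,0),f(0,1),f(1,1))
replace slot 1: 2·(5+8) − 3 = 23 → (23,5,8)
replace slot 2: 2·(23+8) − 5 = 57 → (23,57,8)
replace slot 1: 2·(57+8) − 23 = 107 → (107,57,8)

107,57,8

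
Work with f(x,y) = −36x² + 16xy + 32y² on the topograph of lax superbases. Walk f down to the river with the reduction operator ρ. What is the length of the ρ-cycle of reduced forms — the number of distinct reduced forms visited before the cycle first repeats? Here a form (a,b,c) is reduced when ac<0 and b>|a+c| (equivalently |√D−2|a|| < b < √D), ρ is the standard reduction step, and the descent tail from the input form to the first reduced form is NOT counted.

D = 4864, ⌊√D⌋ = 69
river: ρ → (32,48,-20)
river: ρ → (-20,32,48)
river: ρ → (48,64,-4)
river: ρ → (-4,64,48)
river: ρ → (48,32,-20)
river: ρ → (-20,48,32)
river: ρ → (32,16,-36)
river: ρ → (-36,56,12)
river: ρ → (12,64,-16)
river: ρ → (-16,64,12)
river: ρ → (12,56,-36)
river: ρ → (-36,16,32)
ρ-cycle length = 12 (tail of 0 descent steps not counted)

12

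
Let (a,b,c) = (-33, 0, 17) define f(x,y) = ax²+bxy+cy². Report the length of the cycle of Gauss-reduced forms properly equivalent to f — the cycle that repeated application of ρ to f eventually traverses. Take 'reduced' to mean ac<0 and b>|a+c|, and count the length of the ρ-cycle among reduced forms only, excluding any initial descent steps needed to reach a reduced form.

D = 2244, ⌊√D⌋ = 47
descent: ρ → (17,34,-16)  [lands on river]
river: ρ → (-16,30,21)
river: ρ → (21,12,-25)
river: ρ → (-25,38,8)
river: ρ → (8,42,-15)
river: ρ → (-15,18,32)
river: ρ → (32,46,-1)
river: ρ → (-1,46,32)
river: ρ → (32,18,-15)
river: ρ → (-15,42,8)
river: ρ → (8,38,-25)
river: ρ → (-25,12,21)
river: ρ → (21,30,-16)
river: ρ → (-16,34,17)
ρ-cycle length = 14 (tail of 1 descent step not counted)

14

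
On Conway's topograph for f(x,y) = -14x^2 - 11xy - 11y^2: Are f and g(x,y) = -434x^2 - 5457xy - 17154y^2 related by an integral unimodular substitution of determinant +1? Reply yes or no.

D₁ = -495, D₂ = -495
f is negative-definite; reduce −f:
−f: flip: (14,11,11)→(11,-11,14)
−f: translate: b→11 (≡-11 mod 22), so (11,-11,14)→(11,11,14)
−f: reduced (well bottom): (11,11,14) with a≤c, −a<b≤a
flip sign back: reduced form of f is (-11,-11,-14)
g is negative-definite; reduce −g:
−g: translate: b→249 (≡5457 mod 868), so (434,5457,17154)→(434,249,36)
−g: flip: (434,249,36)→(36,-249,434)
−g: translate: b→-33 (≡-249 mod 72), so (36,-249,434)→(36,-33,11)
−g: flip: (36,-33,11)→(11,33,36)
−g: translate: b→11 (≡33 mod 22), so (11,33,36)→(11,11,14)
−g: reduced (well bottom): (11,11,14) with a≤c, −a<b≤a
flip sign back: reduced form of g is (-11,-11,-14)
reduced forms (-11, -11, -14) vs (-11, -11, -14) ⇒ equivalent

yes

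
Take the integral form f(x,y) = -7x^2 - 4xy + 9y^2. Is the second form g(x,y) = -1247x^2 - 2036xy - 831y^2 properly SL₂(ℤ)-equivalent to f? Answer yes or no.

D₁ = 268, D₂ = 268
river cycle of f (length 10): (9, 4, -7), (-7, 10, 6), (6, 14, -3), (-3, 16, 1), (1, 16, -3), (-3, 14, 6), (6, 10, -7), (-7, 4, 9), (9, 14, -2), (-2, 14, 9)
river cycle of g (length 10): (-7, 10, 6), (6, 14, -3), (-3, 16, 1), (1, 16, -3), (-3, 14, 6), (6, 10, -7), (-7, 4, 9), (9, 14, -2), (-2, 14, 9), (9, 4, -7)
cycles coincide ⇒ equivalent

yes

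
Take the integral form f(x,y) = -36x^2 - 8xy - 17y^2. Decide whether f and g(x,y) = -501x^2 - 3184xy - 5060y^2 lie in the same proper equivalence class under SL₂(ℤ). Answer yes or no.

D₁ = -2384, D₂ = -2384
f is negative-definite; reduce −f:
−f: flip: (36,8,17)→(17,-8,36)
−f: reduced (well bottom): (17,-8,36) with a≤c, −a<b≤a
flip sign back: reduced form of f is (-17,8,-36)
g is negative-definite; reduce −g:
−g: translate: b→178 (≡3184 mod 1002), so (501,3184,5060)→(501,178,17)
−g: flip: (501,178,17)→(17,-178,501)
−g: translate: b→-8 (≡-178 mod 34), so (17,-178,501)→(17,-8,36)
−g: reduced (well bottom): (17,-8,36) with a≤c, −a<b≤a
flip sign back: reduced form of g is (-17,8,-36)
reduced forms (-17, 8, -36) vs (-17, 8, -36) ⇒ equivalent

yes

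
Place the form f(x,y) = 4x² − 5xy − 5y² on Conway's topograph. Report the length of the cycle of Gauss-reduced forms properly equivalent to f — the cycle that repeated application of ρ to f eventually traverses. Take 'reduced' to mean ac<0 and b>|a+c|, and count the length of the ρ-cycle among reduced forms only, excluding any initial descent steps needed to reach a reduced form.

D = 105, ⌊√D⌋ = 10
descent: ρ → (-5,5,4)  [lands on river]
river: ρ → (4,3,-6)
river: ρ → (-6,9,1)
river: ρ → (1,9,-6)
river: ρ → (-6,3,4)
river: ρ → (4,5,-5)
ρ-cycle length = 6 (tail of 1 descent step not counted)

6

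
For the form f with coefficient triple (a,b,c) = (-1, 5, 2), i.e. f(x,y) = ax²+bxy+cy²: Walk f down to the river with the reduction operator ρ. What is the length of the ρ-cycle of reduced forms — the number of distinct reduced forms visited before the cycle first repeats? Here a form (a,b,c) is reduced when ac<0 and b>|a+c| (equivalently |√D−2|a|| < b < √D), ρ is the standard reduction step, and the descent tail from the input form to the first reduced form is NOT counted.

D = 33, ⌊√D⌋ = 5
river: ρ → (2,3,-3)
river: ρ → (-3,3,2)
river: ρ → (2,5,-1)
river: ρ → (-1,5,2)
ρ-cycle length = 4 (tail of 0 descent steps not counted)

4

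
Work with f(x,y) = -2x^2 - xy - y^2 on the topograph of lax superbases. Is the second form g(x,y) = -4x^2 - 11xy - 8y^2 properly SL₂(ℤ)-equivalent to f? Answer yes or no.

D₁ = -7, D₂ = -7
f is negative-definite; reduce −f:
−f: flip: (2,1,1)→(1,-1,2)
−f: translate: b→1 (≡-1 mod 2), so (1,-1,2)→(1,1,2)
−f: reduced (well bottom): (1,1,2) with a≤c, −a<b≤a
flip sign back: reduced form of f is (-1,-1,-2)
g is negative-definite; reduce −g:
−g: translate: b→3 (≡11 mod 8), so (4,11,8)→(4,3,1)
−g: flip: (4,3,1)→(1,-3,4)
−g: translate: b→1 (≡-3 mod 2), so (1,-3,4)→(1,1,2)
−g: reduced (well bottom): (1,1,2) with a≤c, −a<b≤a
flip sign back: reduced form of g is (-1,-1,-2)
reduced forms (-1, -1, -2) vs (-1, -1, -2) ⇒ equivalent

yes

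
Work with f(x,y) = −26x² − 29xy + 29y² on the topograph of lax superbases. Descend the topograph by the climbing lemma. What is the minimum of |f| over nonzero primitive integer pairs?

descent: ρ → (29,29,-26)  [lands on river]
river: ρ → (-26,23,32)
river: ρ → (32,41,-17)
river: ρ → (-17,61,2)
river: ρ → (2,59,-47)
river: ρ → (-47,35,14)
river: ρ → (14,49,-26)
river: ρ → (-26,55,8)
river: ρ → (8,57,-19)
river: ρ → (-19,57,8)
river: ρ → (8,55,-26)
river: ρ → (-26,49,14)
river: ρ → (14,35,-47)
river: ρ → (-47,59,2)
river: ρ → (2,61,-17)
river: ρ → (-17,41,32)
river: ρ → (32,23,-26)
river: ρ → (-26,29,29)
closes: descent 1, river 18
min |a| on river = 2

2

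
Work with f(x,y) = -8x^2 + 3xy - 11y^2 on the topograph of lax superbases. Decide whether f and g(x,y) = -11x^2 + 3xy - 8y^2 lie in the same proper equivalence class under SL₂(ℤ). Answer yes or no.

D₁ = -343, D₂ = -343
f is negative-definite; reduce −f:
−f: reduced (well bottom): (8,-3,11) with a≤c, −a<b≤a
flip sign back: reduced form of f is (-8,3,-11)
g is negative-definite; reduce −g:
−g: flip: (11,-3,8)→(8,3,11)
−g: reduced (well bottom): (8,3,11) with a≤c, −a<b≤a
flip sign back: reduced form of g is (-8,-3,-11)
reduced forms (-8, 3, -11) vs (-8, -3, -11) ⇒ inequivalent

no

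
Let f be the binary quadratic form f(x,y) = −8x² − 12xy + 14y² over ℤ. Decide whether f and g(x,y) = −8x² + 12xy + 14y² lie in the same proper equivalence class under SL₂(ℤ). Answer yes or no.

D₁ = 592, D₂ = 592
river cycle of f (length 6): (14, 12, -8), (-8, 20, 6), (6, 16, -14), (-14, 12, 8), (8, 20, -6), (-6, 16, 14)
river cycle of g (length 6): (14, 16, -6), (-6, 20, 8), (8, 12, -14), (-14, 16, 6), (6, 20, -8), (-8, 12, 14)
cycles differ ⇒ inequivalent

no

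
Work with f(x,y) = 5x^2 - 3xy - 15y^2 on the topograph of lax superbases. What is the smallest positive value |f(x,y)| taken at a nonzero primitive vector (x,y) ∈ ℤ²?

descent: ρ → (-15,3,5)
descent: ρ → (5,17,-1)  [lands on river]
river: ρ → (-1,17,5)
river: ρ → (5,13,-7)
river: ρ → (-7,15,3)
river: ρ → (3,15,-7)
river: ρ → (-7,13,5)
closes: descent 2, river 6
min |a| on river = 1

1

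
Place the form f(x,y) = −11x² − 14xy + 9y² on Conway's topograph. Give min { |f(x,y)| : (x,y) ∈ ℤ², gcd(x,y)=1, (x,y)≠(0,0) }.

descent: ρ → (9,14,-11)  [lands on river]
river: ρ → (-11,8,12)
river: ρ → (12,16,-7)
river: ρ → (-7,12,16)
river: ρ → (16,20,-3)
river: ρ → (-3,22,9)
closes: descent 1, river 6
min |a| on river = 3

3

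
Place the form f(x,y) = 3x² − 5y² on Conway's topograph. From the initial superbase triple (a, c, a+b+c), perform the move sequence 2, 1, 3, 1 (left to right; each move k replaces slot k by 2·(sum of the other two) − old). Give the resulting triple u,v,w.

start (3,-5,-2) = (f(1,0),f(0,1),f(1,1))
replace slot 2: 2·(3+(-2)) − (-5) = 7 → (3,7,-2)
replace slot 1: 2·(7+(-2)) − 3 = 7 → (7,7,-2)
replace slot 3: 2·(7+7) − (-2) = 30 → (7,7,30)
replace slot 1: 2·(7+30) − 7 = 67 → (67,7,30)

67,7,30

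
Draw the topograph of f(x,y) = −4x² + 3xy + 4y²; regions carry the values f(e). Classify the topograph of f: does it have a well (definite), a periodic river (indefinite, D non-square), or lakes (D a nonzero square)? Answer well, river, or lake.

D = b²−4ac = 3² − 4·(-4)·4 = 73
D > 0 non-square ⇒ indefinite ⇒ periodic river

river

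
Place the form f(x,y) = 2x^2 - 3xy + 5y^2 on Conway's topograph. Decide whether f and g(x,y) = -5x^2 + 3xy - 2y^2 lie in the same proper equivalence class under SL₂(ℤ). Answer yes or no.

D₁ = -31, D₂ = -31
f: translate: b→1 (≡-3 mod 4), so (2,-3,5)→(2,1,4)
f: reduced (well bottom): (2,1,4) with a≤c, −a<b≤a
g is negative-definite; reduce −g:
−g: flip: (5,-3,2)→(2,3,5)
−g: translate: b→-1 (≡3 mod 4), so (2,3,5)→(2,-1,4)
−g: reduced (well bottom): (2,-1,4) with a≤c, −a<b≤a
flip sign back: reduced form of g is (-2,1,-4)
reduced forms (2, 1, 4) vs (-2, 1, -4) ⇒ inequivalent

no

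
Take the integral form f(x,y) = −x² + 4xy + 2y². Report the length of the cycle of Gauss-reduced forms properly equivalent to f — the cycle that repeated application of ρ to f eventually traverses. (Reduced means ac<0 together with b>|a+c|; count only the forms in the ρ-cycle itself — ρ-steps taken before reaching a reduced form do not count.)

D = 24, ⌊√D⌋ = 4
river: ρ → (2,4,-1)
river: ρ → (-1,4,2)
ρ-cycle length = 2 (tail of 0 descent steps not counted)

2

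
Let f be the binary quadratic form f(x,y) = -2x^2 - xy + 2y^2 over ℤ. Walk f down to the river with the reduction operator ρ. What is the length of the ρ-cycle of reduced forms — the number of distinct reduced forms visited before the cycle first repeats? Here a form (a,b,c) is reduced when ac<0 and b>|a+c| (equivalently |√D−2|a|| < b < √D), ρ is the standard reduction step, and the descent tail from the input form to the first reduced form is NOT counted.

D = 17, ⌊√D⌋ = 4
descent: ρ → (2,1,-2)  [lands on river]
river: ρ → (-2,3,1)
river: ρ → (1,3,-2)
river: ρ → (-2,1,2)
river: ρ → (2,3,-1)
river: ρ → (-1,3,2)
ρ-cycle length = 6 (tail of 1 descent step not counted)

6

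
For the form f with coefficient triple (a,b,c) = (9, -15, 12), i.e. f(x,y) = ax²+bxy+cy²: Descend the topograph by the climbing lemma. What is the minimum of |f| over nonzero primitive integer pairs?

translate: b→3 (≡-15 mod 18), so (9,-15,12)→(9,3,6)
flip: (9,3,6)→(6,-3,9)
reduced (well bottom): (6,-3,9) with a≤c, −a<b≤a
well minimum = a = 6

6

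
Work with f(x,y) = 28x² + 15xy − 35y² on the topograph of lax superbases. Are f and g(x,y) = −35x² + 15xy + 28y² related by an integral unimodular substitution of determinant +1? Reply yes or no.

D₁ = 4145, D₂ = 4145
river cycle of f (length 24): (-35, 55, 8), (8, 57, -28), (-28, 55, 10), (10, 45, -53), (-53, 61, 2), (2, 63, -22), (-22, 25, 40), (40, 55, -7), (-7, 57, 32), (32, 7, -32), … (14 more)
river cycle of g (length 24): (28, 41, -22), (-22, 47, 22), (22, 41, -28), (-28, 15, 35), (35, 55, -8), (-8, 57, 28), (28, 55, -10), (-10, 45, 53), (53, 61, -2), (-2, 63, 22), … (14 more)
cycles differ ⇒ inequivalent

no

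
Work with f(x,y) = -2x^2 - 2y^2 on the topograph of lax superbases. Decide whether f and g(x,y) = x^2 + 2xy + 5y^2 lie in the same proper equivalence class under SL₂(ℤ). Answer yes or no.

D₁ = -16, D₂ = -16
f is negative-definite; reduce −f:
−f: reduced (well bottom): (2,0,2) with a≤c, −a<b≤a
flip sign back: reduced form of f is (-2,0,-2)
g: translate: b→0 (≡2 mod 2), so (1,2,5)→(1,0,4)
g: reduced (well bottom): (1,0,4) with a≤c, −a<b≤a
reduced forms (-2, 0, -2) vs (1, 0, 4) ⇒ inequivalent

no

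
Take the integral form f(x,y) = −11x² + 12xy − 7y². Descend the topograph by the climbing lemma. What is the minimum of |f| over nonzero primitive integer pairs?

translate: b→10 (≡-12 mod 22), so (11,-12,7)→(11,10,6)
flip: (11,10,6)→(6,-10,11)
translate: b→2 (≡-10 mod 12), so (6,-10,11)→(6,2,7)
reduced (well bottom): (6,2,7) with a≤c, −a<b≤a
well minimum |f| = |-6| = 6 (negative-definite)

6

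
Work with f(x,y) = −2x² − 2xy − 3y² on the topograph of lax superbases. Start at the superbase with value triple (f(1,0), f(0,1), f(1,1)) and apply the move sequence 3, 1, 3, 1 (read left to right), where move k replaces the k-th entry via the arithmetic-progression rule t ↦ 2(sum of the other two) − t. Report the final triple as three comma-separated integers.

start (-2,-3,-7) = (f(1,0),f(0,1),f(1,1))
replace slot 3: 2·((-2)+(-3)) − (-7) = -3 → (-2,-3,-3)
replace slot 1: 2·((-3)+(-3)) − (-2) = -10 → (-10,-3,-3)
replace slot 3: 2·((-10)+(-3)) − (-3) = -23 → (-10,-3,-23)
replace slot 1: 2·((-3)+(-23)) − (-10) = -42 → (-42,-3,-23)

-42,-3,-23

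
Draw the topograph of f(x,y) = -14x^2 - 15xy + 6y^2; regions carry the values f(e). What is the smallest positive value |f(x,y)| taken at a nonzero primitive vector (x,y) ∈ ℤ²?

descent: ρ → (6,15,-14)  [lands on river]
river: ρ → (-14,13,7)
river: ρ → (7,15,-12)
river: ρ → (-12,9,10)
river: ρ → (10,11,-11)
river: ρ → (-11,11,10)
river: ρ → (10,9,-12)
river: ρ → (-12,15,7)
river: ρ → (7,13,-14)
river: ρ → (-14,15,6)
river: ρ → (6,21,-5)
river: ρ → (-5,19,10)
river: ρ → (10,21,-3)
river: ρ → (-3,21,10)
river: ρ → (10,19,-5)
river: ρ → (-5,21,6)
closes: descent 1, river 16
min |a| on river = 3

3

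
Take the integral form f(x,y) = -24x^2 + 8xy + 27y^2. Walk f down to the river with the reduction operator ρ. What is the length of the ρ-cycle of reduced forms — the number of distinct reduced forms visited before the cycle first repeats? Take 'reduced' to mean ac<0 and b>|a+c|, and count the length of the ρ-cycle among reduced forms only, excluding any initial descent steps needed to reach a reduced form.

D = 2656, ⌊√D⌋ = 51
river: ρ → (27,46,-5)
river: ρ → (-5,44,36)
river: ρ → (36,28,-13)
river: ρ → (-13,50,3)
river: ρ → (3,46,-45)
river: ρ → (-45,44,4)
river: ρ → (4,44,-45)
river: ρ → (-45,46,3)
river: ρ → (3,50,-13)
river: ρ → (-13,28,36)
river: ρ → (36,44,-5)
river: ρ → (-5,46,27)
river: ρ → (27,8,-24)
river: ρ → (-24,40,11)
river: ρ → (11,48,-8)
river: ρ → (-8,48,11)
river: ρ → (11,40,-24)
river: ρ → (-24,8,27)
ρ-cycle length = 18 (tail of 0 descent steps not counted)

18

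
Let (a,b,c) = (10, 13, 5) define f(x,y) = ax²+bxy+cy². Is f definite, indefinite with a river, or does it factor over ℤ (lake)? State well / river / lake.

D = b²−4ac = 13² − 4·10·5 = -31
D < 0 ⇒ definite ⇒ every region one sign ⇒ single well

well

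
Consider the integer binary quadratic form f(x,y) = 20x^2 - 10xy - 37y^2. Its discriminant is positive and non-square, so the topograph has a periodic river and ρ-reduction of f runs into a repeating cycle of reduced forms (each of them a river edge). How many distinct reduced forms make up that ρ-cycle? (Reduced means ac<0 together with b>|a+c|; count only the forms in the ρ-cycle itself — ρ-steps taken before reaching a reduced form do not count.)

D = 3060, ⌊√D⌋ = 55
descent: ρ → (-37,10,20)
descent: ρ → (20,30,-27)  [lands on river]
river: ρ → (-27,24,23)
river: ρ → (23,22,-28)
river: ρ → (-28,34,17)
river: ρ → (17,34,-28)
river: ρ → (-28,22,23)
river: ρ → (23,24,-27)
river: ρ → (-27,30,20)
river: ρ → (20,50,-7)
river: ρ → (-7,48,27)
river: ρ → (27,6,-28)
river: ρ → (-28,50,5)
river: ρ → (5,50,-28)
river: ρ → (-28,6,27)
river: ρ → (27,48,-7)
river: ρ → (-7,50,20)
ρ-cycle length = 16 (tail of 2 descent steps not counted)

16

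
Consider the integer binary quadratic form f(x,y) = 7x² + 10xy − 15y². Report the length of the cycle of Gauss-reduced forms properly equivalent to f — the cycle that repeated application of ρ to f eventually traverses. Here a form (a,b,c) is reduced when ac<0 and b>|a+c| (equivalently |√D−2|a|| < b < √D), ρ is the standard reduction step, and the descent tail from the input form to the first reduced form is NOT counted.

D = 520, ⌊√D⌋ = 22
river: ρ → (-15,20,2)
river: ρ → (2,20,-15)
river: ρ → (-15,10,7)
river: ρ → (7,18,-7)
river: ρ → (-7,10,15)
river: ρ → (15,20,-2)
river: ρ → (-2,20,15)
river: ρ → (15,10,-7)
river: ρ → (-7,18,7)
river: ρ → (7,10,-15)
ρ-cycle length = 10 (tail of 0 descent steps not counted)

10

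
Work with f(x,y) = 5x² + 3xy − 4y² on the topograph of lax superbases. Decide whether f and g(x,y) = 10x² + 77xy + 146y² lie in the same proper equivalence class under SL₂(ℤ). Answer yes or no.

D₁ = 89, D₂ = 89
river cycle of f (length 14): (-4, 5, 4), (4, 3, -5), (-5, 7, 2), (2, 9, -1), (-1, 9, 2), (2, 7, -5), (-5, 3, 4), (4, 5, -4), (-4, 3, 5), (5, 7, -2), … (4 more)
river cycle of g (length 14): (-2, 7, 5), (5, 3, -4), (-4, 5, 4), (4, 3, -5), (-5, 7, 2), (2, 9, -1), (-1, 9, 2), (2, 7, -5), (-5, 3, 4), (4, 5, -4), … (4 more)
cycles coincide ⇒ equivalent

yes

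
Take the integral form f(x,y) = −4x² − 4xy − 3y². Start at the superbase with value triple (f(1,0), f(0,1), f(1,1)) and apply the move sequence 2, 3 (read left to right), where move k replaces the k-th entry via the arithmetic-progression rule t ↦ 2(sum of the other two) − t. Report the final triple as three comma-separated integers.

start (-4,-3,-11) = (f(1,0),f(0,1),f(1,1))
replace slot 2: 2·((-4)+(-11)) − (-3) = -27 → (-4,-27,-11)
replace slot 3: 2·((-4)+(-27)) − (-11) = -51 → (-4,-27,-51)

-4,-27,-51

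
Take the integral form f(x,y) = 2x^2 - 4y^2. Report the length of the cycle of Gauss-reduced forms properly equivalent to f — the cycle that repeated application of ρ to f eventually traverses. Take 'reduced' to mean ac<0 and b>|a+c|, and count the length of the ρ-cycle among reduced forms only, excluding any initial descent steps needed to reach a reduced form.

D = 32, ⌊√D⌋ = 5
descent: ρ → (-4,0,2)
descent: ρ → (2,4,-2)  [lands on river]
river: ρ → (-2,4,2)
ρ-cycle length = 2 (tail of 2 descent steps not counted)

2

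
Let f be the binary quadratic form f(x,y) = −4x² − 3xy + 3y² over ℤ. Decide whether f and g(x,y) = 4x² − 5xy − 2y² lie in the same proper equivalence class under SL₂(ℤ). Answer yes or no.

D₁ = 57, D₂ = 57
river cycle of f (length 6): (3, 3, -4), (-4, 5, 2), (2, 7, -1), (-1, 7, 2), (2, 5, -4), (-4, 3, 3)
river cycle of g (length 6): (-2, 5, 4), (4, 3, -3), (-3, 3, 4), (4, 5, -2), (-2, 7, 1), (1, 7, -2)
cycles differ ⇒ inequivalent

no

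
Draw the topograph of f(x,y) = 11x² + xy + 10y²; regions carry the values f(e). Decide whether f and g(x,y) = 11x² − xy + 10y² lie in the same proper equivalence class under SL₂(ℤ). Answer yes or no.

D₁ = -439, D₂ = -439
f: flip: (11,1,10)→(10,-1,11)
f: reduced (well bottom): (10,-1,11) with a≤c, −a<b≤a
g: flip: (11,-1,10)→(10,1,11)
g: reduced (well bottom): (10,1,11) with a≤c, −a<b≤a
reduced forms (10, -1, 11) vs (10, 1, 11) ⇒ inequivalent

no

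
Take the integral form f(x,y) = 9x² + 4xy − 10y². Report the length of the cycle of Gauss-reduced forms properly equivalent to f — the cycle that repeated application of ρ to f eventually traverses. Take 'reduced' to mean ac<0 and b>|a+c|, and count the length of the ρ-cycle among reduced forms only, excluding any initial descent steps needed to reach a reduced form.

D = 376, ⌊√D⌋ = 19
river: ρ → (-10,16,3)
river: ρ → (3,14,-15)
river: ρ → (-15,16,2)
river: ρ → (2,16,-15)
river: ρ → (-15,14,3)
river: ρ → (3,16,-10)
river: ρ → (-10,4,9)
river: ρ → (9,14,-5)
river: ρ → (-5,16,6)
river: ρ → (6,8,-13)
river: ρ → (-13,18,1)
river: ρ → (1,18,-13)
river: ρ → (-13,8,6)
river: ρ → (6,16,-5)
river: ρ → (-5,14,9)
river: ρ → (9,4,-10)
ρ-cycle length = 16 (tail of 0 descent steps not counted)

16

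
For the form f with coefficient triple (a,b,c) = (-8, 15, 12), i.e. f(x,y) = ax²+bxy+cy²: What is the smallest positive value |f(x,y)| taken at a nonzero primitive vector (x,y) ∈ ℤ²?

river: ρ → (12,9,-11)
river: ρ → (-11,13,10)
river: ρ → (10,7,-14)
river: ρ → (-14,21,3)
river: ρ → (3,21,-14)
river: ρ → (-14,7,10)
river: ρ → (10,13,-11)
river: ρ → (-11,9,12)
river: ρ → (12,15,-8)
river: ρ → (-8,17,10)
river: ρ → (10,23,-2)
river: ρ → (-2,21,21)
river: ρ → (21,21,-2)
river: ρ → (-2,23,10)
river: ρ → (10,17,-8)
river: ρ → (-8,15,12)
closes: descent 0, river 16
min |a| on river = 2

2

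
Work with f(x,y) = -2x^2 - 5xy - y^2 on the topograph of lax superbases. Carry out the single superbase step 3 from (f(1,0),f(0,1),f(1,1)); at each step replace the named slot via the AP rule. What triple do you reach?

start (-2,-1,-8) = (f(1,0),f(0,1),f(1,1))
replace slot 3: 2·((-2)+(-1)) − (-8) = 2 → (-2,-1,2)

-2,-1,2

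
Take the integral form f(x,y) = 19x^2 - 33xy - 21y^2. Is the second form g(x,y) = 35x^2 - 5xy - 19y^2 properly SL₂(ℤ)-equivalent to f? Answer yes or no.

D₁ = 2685, D₂ = 2685
river cycle of f (length 8): (-21, 33, 19), (19, 43, -11), (-11, 45, 15), (15, 45, -11), (-11, 43, 19), (19, 33, -21), (-21, 51, 1), (1, 51, -21)
river cycle of g (length 8): (-19, 43, 11), (11, 45, -15), (-15, 45, 11), (11, 43, -19), (-19, 33, 21), (21, 51, -1), (-1, 51, 21), (21, 33, -19)
cycles differ ⇒ inequivalent

no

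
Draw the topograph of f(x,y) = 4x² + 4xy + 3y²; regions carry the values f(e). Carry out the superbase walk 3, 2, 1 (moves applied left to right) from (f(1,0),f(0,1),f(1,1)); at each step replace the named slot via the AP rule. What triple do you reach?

start (4,3,11) = (f(1,0),f(0,1),f(1,1))
replace slot 3: 2·(4+3) − 11 = 3 → (4,3,3)
replace slot 2: 2·(4+3) − 3 = 11 → (4,11,3)
replace slot 1: 2·(11+3) − 4 = 24 → (24,11,3)

24,11,3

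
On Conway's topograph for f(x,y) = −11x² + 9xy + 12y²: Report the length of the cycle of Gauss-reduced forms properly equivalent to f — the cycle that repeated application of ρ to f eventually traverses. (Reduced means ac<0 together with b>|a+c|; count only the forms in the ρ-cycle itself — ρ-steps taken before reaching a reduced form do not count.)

D = 609, ⌊√D⌋ = 24
river: ρ → (12,15,-8)
river: ρ → (-8,17,10)
river: ρ → (10,23,-2)
river: ρ → (-2,21,21)
river: ρ → (21,21,-2)
river: ρ → (-2,23,10)
river: ρ → (10,17,-8)
river: ρ → (-8,15,12)
river: ρ → (12,9,-11)
river: ρ → (-11,13,10)
river: ρ → (10,7,-14)
river: ρ → (-14,21,3)
river: ρ → (3,21,-14)
river: ρ → (-14,7,10)
river: ρ → (10,13,-11)
river: ρ → (-11,9,12)
ρ-cycle length = 16 (tail of 0 descent steps not counted)

16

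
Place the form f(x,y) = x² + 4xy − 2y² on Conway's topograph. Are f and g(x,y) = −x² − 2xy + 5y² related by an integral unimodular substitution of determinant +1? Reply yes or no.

D₁ = 24, D₂ = 24
river cycle of f (length 2): (-2, 4, 1), (1, 4, -2)
river cycle of g (length 2): (-1, 4, 2), (2, 4, -1)
cycles differ ⇒ inequivalent

no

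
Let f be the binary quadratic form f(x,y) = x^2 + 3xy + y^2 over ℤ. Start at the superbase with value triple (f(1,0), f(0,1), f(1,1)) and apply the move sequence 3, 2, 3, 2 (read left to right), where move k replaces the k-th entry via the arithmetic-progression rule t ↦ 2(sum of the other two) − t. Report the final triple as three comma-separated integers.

start (1,1,5) = (f(1,0),f(0,1),f(1,1))
replace slot 3: 2·(1+1) − 5 = -1 → (1,1,-1)
replace slot 2: 2·(1+(-1)) − 1 = -1 → (1,-1,-1)
replace slot 3: 2·(1+(-1)) − (-1) = 1 → (1,-1,1)
replace slot 2: 2·(1+1) − (-1) = 5 → (1,5,1)

1,5,1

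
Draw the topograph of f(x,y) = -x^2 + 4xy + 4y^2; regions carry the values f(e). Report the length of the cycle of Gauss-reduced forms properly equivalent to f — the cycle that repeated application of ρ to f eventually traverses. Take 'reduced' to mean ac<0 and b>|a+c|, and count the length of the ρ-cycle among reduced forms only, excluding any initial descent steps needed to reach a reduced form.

D = 32, ⌊√D⌋ = 5
river: ρ → (4,4,-1)
river: ρ → (-1,4,4)
ρ-cycle length = 2 (tail of 0 descent steps not counted)

2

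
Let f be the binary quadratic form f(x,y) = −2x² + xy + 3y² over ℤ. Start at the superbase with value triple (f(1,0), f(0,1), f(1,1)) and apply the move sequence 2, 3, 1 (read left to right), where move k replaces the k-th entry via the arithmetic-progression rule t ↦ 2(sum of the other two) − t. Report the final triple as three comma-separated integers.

start (-2,3,2) = (f(1,0),f(0,1),f(1,1))
replace slot 2: 2·((-2)+2) − 3 = -3 → (-2,-3,2)
replace slot 3: 2·((-2)+(-3)) − 2 = -12 → (-2,-3,-12)
replace slot 1: 2·((-3)+(-12)) − (-2) = -28 → (-28,-3,-12)

-28,-3,-12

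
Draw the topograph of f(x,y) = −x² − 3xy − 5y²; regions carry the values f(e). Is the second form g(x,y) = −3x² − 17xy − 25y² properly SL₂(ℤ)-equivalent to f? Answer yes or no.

D₁ = -11, D₂ = -11
f is negative-definite; reduce −f:
−f: translate: b→1 (≡3 mod 2), so (1,3,5)→(1,1,3)
−f: reduced (well bottom): (1,1,3) with a≤c, −a<b≤a
flip sign back: reduced form of f is (-1,-1,-3)
g is negative-definite; reduce −g:
−g: translate: b→-1 (≡17 mod 6), so (3,17,25)→(3,-1,1)
−g: flip: (3,-1,1)→(1,1,3)
−g: reduced (well bottom): (1,1,3) with a≤c, −a<b≤a
flip sign back: reduced form of g is (-1,-1,-3)
reduced forms (-1, -1, -3) vs (-1, -1, -3) ⇒ equivalent

yes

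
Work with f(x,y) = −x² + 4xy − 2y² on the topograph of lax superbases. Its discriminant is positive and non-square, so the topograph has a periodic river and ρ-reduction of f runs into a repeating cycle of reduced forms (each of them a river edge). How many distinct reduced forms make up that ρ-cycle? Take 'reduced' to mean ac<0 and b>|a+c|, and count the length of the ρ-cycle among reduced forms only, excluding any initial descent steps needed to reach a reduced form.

D = 8, ⌊√D⌋ = 2
descent: ρ → (-2,0,1)
descent: ρ → (1,2,-1)  [lands on river]
river: ρ → (-1,2,1)
ρ-cycle length = 2 (tail of 2 descent steps not counted)

2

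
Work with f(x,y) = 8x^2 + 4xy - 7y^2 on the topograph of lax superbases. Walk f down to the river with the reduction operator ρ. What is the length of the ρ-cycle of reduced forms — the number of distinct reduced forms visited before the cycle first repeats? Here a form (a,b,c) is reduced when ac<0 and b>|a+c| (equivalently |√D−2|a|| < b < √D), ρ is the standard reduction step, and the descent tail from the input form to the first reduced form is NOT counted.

D = 240, ⌊√D⌋ = 15
river: ρ → (-7,10,5)
river: ρ → (5,10,-7)
river: ρ → (-7,4,8)
river: ρ → (8,12,-3)
river: ρ → (-3,12,8)
river: ρ → (8,4,-7)
ρ-cycle length = 6 (tail of 0 descent steps not counted)

6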